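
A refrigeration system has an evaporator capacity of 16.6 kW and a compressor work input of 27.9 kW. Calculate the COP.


COP = Q_evap / W
COP = 16.6 / 27.9
COP = 0.595

0.595


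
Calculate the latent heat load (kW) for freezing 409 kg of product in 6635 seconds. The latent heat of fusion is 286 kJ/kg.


Q_lat = m * h_fg / t
Q_lat = 409 * 286 / 6635
Q_lat = 17.63 kW

17.63


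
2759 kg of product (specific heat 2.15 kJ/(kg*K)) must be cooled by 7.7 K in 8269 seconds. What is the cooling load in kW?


Q = m * cp * dT / t
Q = 2759 * 2.15 * 7.7 / 8269
Q = 5.524 kW

5.524


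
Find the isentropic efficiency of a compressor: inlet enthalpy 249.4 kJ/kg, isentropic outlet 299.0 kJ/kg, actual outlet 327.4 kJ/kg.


dh_ideal = 299.0 - 249.4 = 49.6 kJ/kg
dh_actual = 327.4 - 249.4 = 78.0 kJ/kg
eta_s = dh_ideal / dh_actual = 49.6 / 78.0
eta_s = 0.6359

0.6359


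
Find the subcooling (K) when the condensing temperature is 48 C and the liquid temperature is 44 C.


Subcooling = T_cond - T_liquid
Subcooling = 48 - 44
Subcooling = 4 K

4


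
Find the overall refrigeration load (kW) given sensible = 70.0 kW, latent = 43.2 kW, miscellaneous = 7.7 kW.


Q_total = Q_s + Q_l + Q_misc
Q_total = 70.0 + 43.2 + 7.7
Q_total = 120.9 kW

120.9


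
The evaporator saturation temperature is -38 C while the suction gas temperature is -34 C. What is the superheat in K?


Superheat = T_suction - T_evap
Superheat = -34 - (-38)
Superheat = 4 K

4


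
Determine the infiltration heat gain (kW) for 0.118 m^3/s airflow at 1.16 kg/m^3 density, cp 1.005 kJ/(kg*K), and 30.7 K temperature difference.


Q = V_dot * rho * cp * dT
Q = 0.118 * 1.16 * 1.005 * 30.7
Q = 4.223 kW

4.223


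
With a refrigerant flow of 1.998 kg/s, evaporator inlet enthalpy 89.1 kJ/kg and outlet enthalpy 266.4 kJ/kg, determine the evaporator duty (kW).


dh = 266.4 - 89.1 = 177.3 kJ/kg
Q_evap = m_dot * dh = 1.998 * 177.3
Q_evap = 354.25 kW

354.25


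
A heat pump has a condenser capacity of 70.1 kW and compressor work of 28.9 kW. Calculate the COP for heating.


COP_hp = Q_cond / W
COP_hp = 70.1 / 28.9
COP_hp = 2.426

2.426


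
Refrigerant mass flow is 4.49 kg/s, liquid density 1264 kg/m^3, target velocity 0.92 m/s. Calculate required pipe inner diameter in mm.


A = m_dot / (rho * v) = 4.49 / (1264 * 0.92) = 0.003861103467 m^2
d = sqrt(4*A/pi) * 1000
d = 70.1 mm

70.1


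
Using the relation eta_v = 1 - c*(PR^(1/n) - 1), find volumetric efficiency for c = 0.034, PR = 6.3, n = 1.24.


PR^(1/n) = 6.3^(1/1.24) = 4.41193876
eta_v = 1 - 0.034 * (4.41193876 - 1)
eta_v = 0.884

0.884


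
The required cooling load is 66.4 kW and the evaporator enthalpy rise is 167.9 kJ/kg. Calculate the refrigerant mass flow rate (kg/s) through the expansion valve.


m_dot = Q / dh
m_dot = 66.4 / 167.9
m_dot = 0.3955 kg/s

0.3955


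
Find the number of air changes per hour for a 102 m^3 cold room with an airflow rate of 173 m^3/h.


ACH = flow / volume
ACH = 173 / 102
ACH = 1.696

1.696


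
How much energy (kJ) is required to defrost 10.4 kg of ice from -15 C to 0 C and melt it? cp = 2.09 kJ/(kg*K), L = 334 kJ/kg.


Sensible heat = cp * dT = 2.09 * 15 = 31.35 kJ/kg
Total per kg = 31.35 + 334 = 365.35 kJ/kg
Q = m * total = 10.4 * 365.35
Q = 3799.6 kJ

3799.6


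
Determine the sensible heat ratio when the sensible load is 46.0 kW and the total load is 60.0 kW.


SHR = Q_sensible / Q_total
SHR = 46.0 / 60.0
SHR = 0.767

0.767


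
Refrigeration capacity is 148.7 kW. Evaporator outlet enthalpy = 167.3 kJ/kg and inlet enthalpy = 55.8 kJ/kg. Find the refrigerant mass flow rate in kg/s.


dh = 167.3 - 55.8 = 111.5 kJ/kg
m_dot = Q / dh = 148.7 / 111.5 = 1.3336 kg/s

1.3336


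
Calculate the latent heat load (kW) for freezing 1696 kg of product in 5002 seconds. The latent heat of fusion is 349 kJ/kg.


Q_lat = m * h_fg / t
Q_lat = 1696 * 349 / 5002
Q_lat = 118.33 kW

118.33


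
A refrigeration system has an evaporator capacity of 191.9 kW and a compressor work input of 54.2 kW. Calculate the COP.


COP = Q_evap / W
COP = 191.9 / 54.2
COP = 3.541

3.541


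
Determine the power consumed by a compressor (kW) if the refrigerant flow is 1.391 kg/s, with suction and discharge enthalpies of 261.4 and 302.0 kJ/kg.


dh = 302.0 - 261.4 = 40.6 kJ/kg
W = m_dot * dh = 1.391 * 40.6 = 56.47 kW

56.47


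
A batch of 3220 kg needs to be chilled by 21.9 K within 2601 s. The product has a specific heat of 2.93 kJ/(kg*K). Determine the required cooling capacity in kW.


Q = m * cp * dT / t
Q = 3220 * 2.93 * 21.9 / 2601
Q = 79.438 kW

79.438


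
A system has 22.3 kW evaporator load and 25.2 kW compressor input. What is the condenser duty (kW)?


Q_cond = Q_evap + W
Q_cond = 22.3 + 25.2
Q_cond = 47.5 kW

47.5


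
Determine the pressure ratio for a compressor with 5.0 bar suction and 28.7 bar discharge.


PR = P_high / P_low
PR = 28.7 / 5.0
PR = 5.74

5.74


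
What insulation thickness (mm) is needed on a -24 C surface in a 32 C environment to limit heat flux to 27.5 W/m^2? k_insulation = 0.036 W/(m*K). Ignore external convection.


dT = 32 - (-24) = 56 K
thickness = k * dT / q_max * 1000
thickness = 0.036 * 56 / 27.5 * 1000
thickness = 73.3 mm

73.3


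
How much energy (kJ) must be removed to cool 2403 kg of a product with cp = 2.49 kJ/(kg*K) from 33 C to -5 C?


dT = 33 - (-5) = 38 K
Q = m * cp * dT = 2403 * 2.49 * 38
Q = 227372 kJ

227372


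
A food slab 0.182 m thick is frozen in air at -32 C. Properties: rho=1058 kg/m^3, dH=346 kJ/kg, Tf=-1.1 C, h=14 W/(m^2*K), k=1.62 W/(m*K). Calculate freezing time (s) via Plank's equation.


dT = -1.1 - (-32) = 30.9 K
term1 = a/(2h) = 0.182/(2*14) = 0.0065
term2 = a^2/(8k) = 0.182^2/(8*1.62) = 0.002555864198
t = rho*dH*1000/dT * (term1 + term2)
t = 1058*346*1000/30.9 * (0.0065 + 0.002555864198)
t = 107284 s

107284


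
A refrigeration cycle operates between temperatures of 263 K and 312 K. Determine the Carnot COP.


dT = 312 - 263 = 49 K
COP_carnot = T_cold / dT = 263 / 49
COP_carnot = 5.367

5.367


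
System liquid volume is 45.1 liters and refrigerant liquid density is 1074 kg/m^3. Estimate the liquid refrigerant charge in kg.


Charge = V * rho / 1000
Charge = 45.1 * 1074 / 1000
Charge = 48.44 kg

48.44


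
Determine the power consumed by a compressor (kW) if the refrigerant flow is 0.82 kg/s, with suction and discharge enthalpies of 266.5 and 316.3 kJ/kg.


dh = 316.3 - 266.5 = 49.8 kJ/kg
W = m_dot * dh = 0.82 * 49.8 = 40.84 kW

40.84


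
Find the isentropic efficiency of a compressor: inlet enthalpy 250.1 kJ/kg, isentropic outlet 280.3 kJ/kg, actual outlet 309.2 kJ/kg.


dh_ideal = 280.3 - 250.1 = 30.2 kJ/kg
dh_actual = 309.2 - 250.1 = 59.1 kJ/kg
eta_s = dh_ideal / dh_actual = 30.2 / 59.1
eta_s = 0.511

0.511


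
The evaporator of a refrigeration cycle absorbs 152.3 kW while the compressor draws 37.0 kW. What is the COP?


COP = Q_evap / W
COP = 152.3 / 37.0
COP = 4.116

4.116


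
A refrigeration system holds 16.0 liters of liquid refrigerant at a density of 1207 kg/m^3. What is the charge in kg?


Charge = V * rho / 1000
Charge = 16.0 * 1207 / 1000
Charge = 19.31 kg

19.31


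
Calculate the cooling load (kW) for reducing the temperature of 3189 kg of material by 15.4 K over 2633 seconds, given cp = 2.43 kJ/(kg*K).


Q = m * cp * dT / t
Q = 3189 * 2.43 * 15.4 / 2633
Q = 45.324 kW

45.324


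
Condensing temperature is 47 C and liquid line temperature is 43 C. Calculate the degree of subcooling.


Subcooling = T_cond - T_liquid
Subcooling = 47 - 43
Subcooling = 4 K

4


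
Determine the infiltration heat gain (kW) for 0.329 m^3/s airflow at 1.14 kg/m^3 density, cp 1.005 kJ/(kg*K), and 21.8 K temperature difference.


Q = V_dot * rho * cp * dT
Q = 0.329 * 1.14 * 1.005 * 21.8
Q = 8.217 kW

8.217


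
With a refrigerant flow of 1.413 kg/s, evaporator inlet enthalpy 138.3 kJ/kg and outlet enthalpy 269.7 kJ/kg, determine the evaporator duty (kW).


dh = 269.7 - 138.3 = 131.4 kJ/kg
Q_evap = m_dot * dh = 1.413 * 131.4
Q_evap = 185.67 kW

185.67


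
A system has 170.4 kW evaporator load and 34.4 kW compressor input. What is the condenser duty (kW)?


Q_cond = Q_evap + W
Q_cond = 170.4 + 34.4
Q_cond = 204.8 kW

204.8


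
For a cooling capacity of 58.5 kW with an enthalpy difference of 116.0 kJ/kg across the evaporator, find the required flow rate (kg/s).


m_dot = Q / dh
m_dot = 58.5 / 116.0
m_dot = 0.5043 kg/s

0.5043


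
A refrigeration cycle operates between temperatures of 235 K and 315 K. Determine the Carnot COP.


dT = 315 - 235 = 80 K
COP_carnot = T_cold / dT = 235 / 80
COP_carnot = 2.938

2.938


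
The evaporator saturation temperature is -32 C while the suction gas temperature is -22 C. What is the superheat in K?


Superheat = T_suction - T_evap
Superheat = -22 - (-32)
Superheat = 10 K

10


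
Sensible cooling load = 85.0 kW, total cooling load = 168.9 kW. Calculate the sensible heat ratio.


SHR = Q_sensible / Q_total
SHR = 85.0 / 168.9
SHR = 0.503

0.503


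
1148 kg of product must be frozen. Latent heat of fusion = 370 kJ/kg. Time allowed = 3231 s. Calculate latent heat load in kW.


Q_lat = m * h_fg / t
Q_lat = 1148 * 370 / 3231
Q_lat = 131.46 kW

131.46


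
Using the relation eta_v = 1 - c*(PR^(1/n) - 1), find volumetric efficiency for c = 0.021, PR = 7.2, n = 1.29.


PR^(1/n) = 7.2^(1/1.29) = 4.61954109
eta_v = 1 - 0.021 * (4.61954109 - 1)
eta_v = 0.924

0.924


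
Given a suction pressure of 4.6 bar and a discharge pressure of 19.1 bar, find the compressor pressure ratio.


PR = P_high / P_low
PR = 19.1 / 4.6
PR = 4.152

4.152


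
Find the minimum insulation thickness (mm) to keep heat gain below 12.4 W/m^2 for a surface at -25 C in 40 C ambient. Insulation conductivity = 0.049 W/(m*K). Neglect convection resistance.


dT = 40 - (-25) = 65 K
thickness = k * dT / q_max * 1000
thickness = 0.049 * 65 / 12.4 * 1000
thickness = 256.9 mm

256.9


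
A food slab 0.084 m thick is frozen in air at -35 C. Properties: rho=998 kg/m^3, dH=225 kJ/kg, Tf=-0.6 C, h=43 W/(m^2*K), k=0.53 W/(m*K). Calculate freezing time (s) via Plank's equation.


dT = -0.6 - (-35) = 34.4 K
term1 = a/(2h) = 0.084/(2*43) = 0.000976744186
term2 = a^2/(8k) = 0.084^2/(8*0.53) = 0.001664150943
t = rho*dH*1000/dT * (term1 + term2)
t = 998*225*1000/34.4 * (0.000976744186 + 0.001664150943)
t = 17239 s

17239


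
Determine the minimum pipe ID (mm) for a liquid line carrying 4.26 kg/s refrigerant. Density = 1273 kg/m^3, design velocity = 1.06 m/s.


A = m_dot / (rho * v) = 4.26 / (1273 * 1.06) = 0.00315700544 m^2
d = sqrt(4*A/pi) * 1000
d = 63.4 mm

63.4


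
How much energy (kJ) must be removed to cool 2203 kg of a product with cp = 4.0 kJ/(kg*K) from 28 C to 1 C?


dT = 28 - (1) = 27 K
Q = m * cp * dT = 2203 * 4.0 * 27
Q = 237924 kJ

237924


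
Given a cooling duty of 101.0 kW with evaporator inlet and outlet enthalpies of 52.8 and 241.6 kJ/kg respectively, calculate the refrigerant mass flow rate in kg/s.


dh = 241.6 - 52.8 = 188.8 kJ/kg
m_dot = Q / dh = 101.0 / 188.8 = 0.535 kg/s

0.535


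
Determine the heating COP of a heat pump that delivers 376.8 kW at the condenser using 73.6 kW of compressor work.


COP_hp = Q_cond / W
COP_hp = 376.8 / 73.6
COP_hp = 5.12

5.12


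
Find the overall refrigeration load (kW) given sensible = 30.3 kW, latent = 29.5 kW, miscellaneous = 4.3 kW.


Q_total = Q_s + Q_l + Q_misc
Q_total = 30.3 + 29.5 + 4.3
Q_total = 64.1 kW

64.1


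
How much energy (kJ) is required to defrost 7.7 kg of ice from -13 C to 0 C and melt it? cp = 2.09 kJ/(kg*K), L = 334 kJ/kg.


Sensible heat = cp * dT = 2.09 * 13 = 27.17 kJ/kg
Total per kg = 27.17 + 334 = 361.17 kJ/kg
Q = m * total = 7.7 * 361.17
Q = 2781.0 kJ

2781.0


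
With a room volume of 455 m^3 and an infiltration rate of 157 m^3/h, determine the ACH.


ACH = flow / volume
ACH = 157 / 455
ACH = 0.345

0.345


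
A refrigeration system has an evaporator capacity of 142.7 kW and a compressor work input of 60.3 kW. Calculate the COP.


COP = Q_evap / W
COP = 142.7 / 60.3
COP = 2.367

2.367


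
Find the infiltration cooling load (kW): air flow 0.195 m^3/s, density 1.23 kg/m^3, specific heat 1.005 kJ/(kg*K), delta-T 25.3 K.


Q = V_dot * rho * cp * dT
Q = 0.195 * 1.23 * 1.005 * 25.3
Q = 6.099 kW

6.099


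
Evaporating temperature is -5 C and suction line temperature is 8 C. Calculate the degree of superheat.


Superheat = T_suction - T_evap
Superheat = 8 - (-5)
Superheat = 13 K

13


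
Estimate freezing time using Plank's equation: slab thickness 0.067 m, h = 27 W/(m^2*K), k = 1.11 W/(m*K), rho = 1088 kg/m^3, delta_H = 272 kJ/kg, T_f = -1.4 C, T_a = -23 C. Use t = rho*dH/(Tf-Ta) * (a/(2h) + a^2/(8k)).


dT = -1.4 - (-23) = 21.6 K
term1 = a/(2h) = 0.067/(2*27) = 0.001240740741
term2 = a^2/(8k) = 0.067^2/(8*1.11) = 0.000505518018
t = rho*dH*1000/dT * (term1 + term2)
t = 1088*272*1000/21.6 * (0.001240740741 + 0.000505518018)
t = 23925 s

23925


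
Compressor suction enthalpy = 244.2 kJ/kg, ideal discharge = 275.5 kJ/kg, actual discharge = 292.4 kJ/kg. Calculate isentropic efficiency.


dh_ideal = 275.5 - 244.2 = 31.3 kJ/kg
dh_actual = 292.4 - 244.2 = 48.2 kJ/kg
eta_s = dh_ideal / dh_actual = 31.3 / 48.2
eta_s = 0.6494

0.6494


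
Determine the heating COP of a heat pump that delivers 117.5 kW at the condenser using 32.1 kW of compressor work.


COP_hp = Q_cond / W
COP_hp = 117.5 / 32.1
COP_hp = 3.66

3.66


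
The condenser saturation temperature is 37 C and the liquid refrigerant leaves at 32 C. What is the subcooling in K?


Subcooling = T_cond - T_liquid
Subcooling = 37 - 32
Subcooling = 5 K

5


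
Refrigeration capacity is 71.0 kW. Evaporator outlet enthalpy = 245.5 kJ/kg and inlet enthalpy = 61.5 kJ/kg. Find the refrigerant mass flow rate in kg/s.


dh = 245.5 - 61.5 = 184.0 kJ/kg
m_dot = Q / dh = 71.0 / 184.0 = 0.3859 kg/s

0.3859


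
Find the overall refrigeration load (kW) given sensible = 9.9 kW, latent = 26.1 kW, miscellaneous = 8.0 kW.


Q_total = Q_s + Q_l + Q_misc
Q_total = 9.9 + 26.1 + 8.0
Q_total = 44.0 kW

44.0


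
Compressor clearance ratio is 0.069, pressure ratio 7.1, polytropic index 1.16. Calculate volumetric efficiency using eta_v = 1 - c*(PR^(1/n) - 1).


PR^(1/n) = 7.1^(1/1.16) = 5.41805493
eta_v = 1 - 0.069 * (5.41805493 - 1)
eta_v = 0.6952

0.6952


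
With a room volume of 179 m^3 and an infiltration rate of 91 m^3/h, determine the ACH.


ACH = flow / volume
ACH = 91 / 179
ACH = 0.508

0.508


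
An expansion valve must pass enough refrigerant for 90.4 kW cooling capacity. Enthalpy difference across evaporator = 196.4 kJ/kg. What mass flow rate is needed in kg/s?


m_dot = Q / dh
m_dot = 90.4 / 196.4
m_dot = 0.4603 kg/s

0.4603


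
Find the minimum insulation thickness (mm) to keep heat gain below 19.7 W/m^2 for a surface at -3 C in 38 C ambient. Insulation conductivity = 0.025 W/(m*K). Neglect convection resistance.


dT = 38 - (-3) = 41 K
thickness = k * dT / q_max * 1000
thickness = 0.025 * 41 / 19.7 * 1000
thickness = 52.0 mm

52.0


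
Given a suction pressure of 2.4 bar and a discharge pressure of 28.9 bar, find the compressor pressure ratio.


PR = P_high / P_low
PR = 28.9 / 2.4
PR = 12.042

12.042


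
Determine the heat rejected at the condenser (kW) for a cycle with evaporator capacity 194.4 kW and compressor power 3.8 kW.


Q_cond = Q_evap + W
Q_cond = 194.4 + 3.8
Q_cond = 198.2 kW

198.2


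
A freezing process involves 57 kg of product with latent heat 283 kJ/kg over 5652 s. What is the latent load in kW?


Q_lat = m * h_fg / t
Q_lat = 57 * 283 / 5652
Q_lat = 2.85 kW

2.85


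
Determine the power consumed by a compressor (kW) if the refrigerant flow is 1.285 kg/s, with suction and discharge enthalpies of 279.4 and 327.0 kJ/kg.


dh = 327.0 - 279.4 = 47.6 kJ/kg
W = m_dot * dh = 1.285 * 47.6 = 61.17 kW

61.17


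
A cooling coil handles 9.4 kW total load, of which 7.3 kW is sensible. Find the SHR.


SHR = Q_sensible / Q_total
SHR = 7.3 / 9.4
SHR = 0.777

0.777


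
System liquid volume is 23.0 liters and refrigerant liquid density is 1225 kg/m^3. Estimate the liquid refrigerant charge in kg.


Charge = V * rho / 1000
Charge = 23.0 * 1225 / 1000
Charge = 28.18 kg

28.18


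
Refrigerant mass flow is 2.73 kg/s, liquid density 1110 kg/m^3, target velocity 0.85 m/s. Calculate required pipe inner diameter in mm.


A = m_dot / (rho * v) = 2.73 / (1110 * 0.85) = 0.002893481717 m^2
d = sqrt(4*A/pi) * 1000
d = 60.7 mm

60.7


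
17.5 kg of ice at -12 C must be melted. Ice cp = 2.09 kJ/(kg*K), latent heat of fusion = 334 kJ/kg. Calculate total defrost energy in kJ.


Sensible heat = cp * dT = 2.09 * 12 = 25.08 kJ/kg
Total per kg = 25.08 + 334 = 359.08 kJ/kg
Q = m * total = 17.5 * 359.08
Q = 6283.9 kJ

6283.9


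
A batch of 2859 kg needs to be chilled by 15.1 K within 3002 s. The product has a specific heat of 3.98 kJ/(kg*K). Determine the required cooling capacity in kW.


Q = m * cp * dT / t
Q = 2859 * 3.98 * 15.1 / 3002
Q = 57.235 kW

57.235


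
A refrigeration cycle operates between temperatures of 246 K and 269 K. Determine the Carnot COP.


dT = 269 - 246 = 23 K
COP_carnot = T_cold / dT = 246 / 23
COP_carnot = 10.696

10.696


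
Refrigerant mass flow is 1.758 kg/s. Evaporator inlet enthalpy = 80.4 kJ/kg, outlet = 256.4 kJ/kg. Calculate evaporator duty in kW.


dh = 256.4 - 80.4 = 176.0 kJ/kg
Q_evap = m_dot * dh = 1.758 * 176.0
Q_evap = 309.41 kW

309.41


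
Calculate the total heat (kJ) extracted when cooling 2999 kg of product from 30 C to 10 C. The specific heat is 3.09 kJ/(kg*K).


dT = 30 - (10) = 20 K
Q = m * cp * dT = 2999 * 3.09 * 20
Q = 185338 kJ

185338


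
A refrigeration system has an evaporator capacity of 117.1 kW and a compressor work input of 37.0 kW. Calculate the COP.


COP = Q_evap / W
COP = 117.1 / 37.0
COP = 3.165

3.165


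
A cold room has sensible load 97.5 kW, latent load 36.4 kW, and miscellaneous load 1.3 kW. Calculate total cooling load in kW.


Q_total = Q_s + Q_l + Q_misc
Q_total = 97.5 + 36.4 + 1.3
Q_total = 135.2 kW

135.2


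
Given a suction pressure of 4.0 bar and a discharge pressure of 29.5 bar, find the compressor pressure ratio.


PR = P_high / P_low
PR = 29.5 / 4.0
PR = 7.375

7.375


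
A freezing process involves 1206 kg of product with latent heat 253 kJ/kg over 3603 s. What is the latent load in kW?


Q_lat = m * h_fg / t
Q_lat = 1206 * 253 / 3603
Q_lat = 84.68 kW

84.68


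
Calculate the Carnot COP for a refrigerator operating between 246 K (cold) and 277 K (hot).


dT = 277 - 246 = 31 K
COP_carnot = T_cold / dT = 246 / 31
COP_carnot = 7.935

7.935


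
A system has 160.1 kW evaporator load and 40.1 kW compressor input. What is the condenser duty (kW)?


Q_cond = Q_evap + W
Q_cond = 160.1 + 40.1
Q_cond = 200.2 kW

200.2


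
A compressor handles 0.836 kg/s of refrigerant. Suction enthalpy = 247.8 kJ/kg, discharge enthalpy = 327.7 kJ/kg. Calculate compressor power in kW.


dh = 327.7 - 247.8 = 79.9 kJ/kg
W = m_dot * dh = 0.836 * 79.9 = 66.8 kW

66.8


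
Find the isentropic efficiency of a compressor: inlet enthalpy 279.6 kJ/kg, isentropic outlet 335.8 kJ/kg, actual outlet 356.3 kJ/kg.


dh_ideal = 335.8 - 279.6 = 56.2 kJ/kg
dh_actual = 356.3 - 279.6 = 76.7 kJ/kg
eta_s = dh_ideal / dh_actual = 56.2 / 76.7
eta_s = 0.7327

0.7327


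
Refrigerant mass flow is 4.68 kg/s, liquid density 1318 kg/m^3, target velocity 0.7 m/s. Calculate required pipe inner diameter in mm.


A = m_dot / (rho * v) = 4.68 / (1318 * 0.7) = 0.005072620854 m^2
d = sqrt(4*A/pi) * 1000
d = 80.4 mm

80.4


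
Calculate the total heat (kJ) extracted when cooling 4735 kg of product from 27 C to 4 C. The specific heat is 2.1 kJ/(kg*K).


dT = 27 - (4) = 23 K
Q = m * cp * dT = 4735 * 2.1 * 23
Q = 228701 kJ

228701


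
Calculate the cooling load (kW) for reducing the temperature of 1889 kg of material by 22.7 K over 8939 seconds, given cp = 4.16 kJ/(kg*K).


Q = m * cp * dT / t
Q = 1889 * 4.16 * 22.7 / 8939
Q = 19.955 kW

19.955


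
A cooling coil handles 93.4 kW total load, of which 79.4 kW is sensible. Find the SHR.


SHR = Q_sensible / Q_total
SHR = 79.4 / 93.4
SHR = 0.85

0.85


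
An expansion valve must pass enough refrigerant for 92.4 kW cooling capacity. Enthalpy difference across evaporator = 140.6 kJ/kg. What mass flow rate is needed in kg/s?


m_dot = Q / dh
m_dot = 92.4 / 140.6
m_dot = 0.6572 kg/s

0.6572


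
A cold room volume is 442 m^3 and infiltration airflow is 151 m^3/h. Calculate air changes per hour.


ACH = flow / volume
ACH = 151 / 442
ACH = 0.342

0.342


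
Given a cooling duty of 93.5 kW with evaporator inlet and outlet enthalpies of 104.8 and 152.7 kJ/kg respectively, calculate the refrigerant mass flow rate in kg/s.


dh = 152.7 - 104.8 = 47.9 kJ/kg
m_dot = Q / dh = 93.5 / 47.9 = 1.952 kg/s

1.952


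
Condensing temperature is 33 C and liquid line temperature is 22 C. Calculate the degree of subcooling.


Subcooling = T_cond - T_liquid
Subcooling = 33 - 22
Subcooling = 11 K

11


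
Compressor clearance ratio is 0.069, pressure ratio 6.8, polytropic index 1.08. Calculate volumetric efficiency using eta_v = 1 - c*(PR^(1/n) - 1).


PR^(1/n) = 6.8^(1/1.08) = 5.89985836
eta_v = 1 - 0.069 * (5.89985836 - 1)
eta_v = 0.6619

0.6619


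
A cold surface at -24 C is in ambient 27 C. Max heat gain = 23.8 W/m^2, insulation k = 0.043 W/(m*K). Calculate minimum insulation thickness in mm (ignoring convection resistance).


dT = 27 - (-24) = 51 K
thickness = k * dT / q_max * 1000
thickness = 0.043 * 51 / 23.8 * 1000
thickness = 92.1 mm

92.1


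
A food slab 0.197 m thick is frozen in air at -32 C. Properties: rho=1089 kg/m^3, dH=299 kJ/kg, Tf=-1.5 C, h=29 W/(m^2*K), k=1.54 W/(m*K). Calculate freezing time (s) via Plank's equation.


dT = -1.5 - (-32) = 30.5 K
term1 = a/(2h) = 0.197/(2*29) = 0.003396551724
term2 = a^2/(8k) = 0.197^2/(8*1.54) = 0.003150081169
t = rho*dH*1000/dT * (term1 + term2)
t = 1089*299*1000/30.5 * (0.003396551724 + 0.003150081169)
t = 69890 s

69890


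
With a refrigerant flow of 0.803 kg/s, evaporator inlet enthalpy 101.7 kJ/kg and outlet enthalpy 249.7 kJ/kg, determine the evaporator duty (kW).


dh = 249.7 - 101.7 = 148.0 kJ/kg
Q_evap = m_dot * dh = 0.803 * 148.0
Q_evap = 118.84 kW

118.84


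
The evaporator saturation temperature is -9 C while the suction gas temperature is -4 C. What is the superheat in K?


Superheat = T_suction - T_evap
Superheat = -4 - (-9)
Superheat = 5 K

5


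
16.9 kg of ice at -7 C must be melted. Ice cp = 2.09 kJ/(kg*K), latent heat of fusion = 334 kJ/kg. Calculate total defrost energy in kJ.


Sensible heat = cp * dT = 2.09 * 7 = 14.63 kJ/kg
Total per kg = 14.63 + 334 = 348.63 kJ/kg
Q = m * total = 16.9 * 348.63
Q = 5891.8 kJ

5891.8


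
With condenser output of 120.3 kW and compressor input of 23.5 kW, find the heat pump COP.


COP_hp = Q_cond / W
COP_hp = 120.3 / 23.5
COP_hp = 5.119

5.119


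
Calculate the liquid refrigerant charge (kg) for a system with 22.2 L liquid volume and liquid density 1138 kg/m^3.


Charge = V * rho / 1000
Charge = 22.2 * 1138 / 1000
Charge = 25.26 kg

25.26


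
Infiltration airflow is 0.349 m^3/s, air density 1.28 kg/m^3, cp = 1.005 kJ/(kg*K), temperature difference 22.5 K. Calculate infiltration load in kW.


Q = V_dot * rho * cp * dT
Q = 0.349 * 1.28 * 1.005 * 22.5
Q = 10.101 kW

10.101


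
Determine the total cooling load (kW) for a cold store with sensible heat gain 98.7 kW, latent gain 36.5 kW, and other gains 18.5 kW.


Q_total = Q_s + Q_l + Q_misc
Q_total = 98.7 + 36.5 + 18.5
Q_total = 153.7 kW

153.7


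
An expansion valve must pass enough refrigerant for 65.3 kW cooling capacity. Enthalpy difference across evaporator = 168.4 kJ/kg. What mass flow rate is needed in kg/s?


m_dot = Q / dh
m_dot = 65.3 / 168.4
m_dot = 0.3878 kg/s

0.3878


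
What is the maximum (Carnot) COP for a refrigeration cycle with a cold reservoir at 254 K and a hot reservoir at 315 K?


dT = 315 - 254 = 61 K
COP_carnot = T_cold / dT = 254 / 61
COP_carnot = 4.164

4.164


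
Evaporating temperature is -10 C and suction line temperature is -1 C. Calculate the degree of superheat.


Superheat = T_suction - T_evap
Superheat = -1 - (-10)
Superheat = 9 K

9


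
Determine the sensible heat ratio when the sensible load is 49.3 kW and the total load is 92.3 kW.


SHR = Q_sensible / Q_total
SHR = 49.3 / 92.3
SHR = 0.534

0.534


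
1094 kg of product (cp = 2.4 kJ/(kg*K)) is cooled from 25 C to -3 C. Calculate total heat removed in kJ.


dT = 25 - (-3) = 28 K
Q = m * cp * dT = 1094 * 2.4 * 28
Q = 73517 kJ

73517


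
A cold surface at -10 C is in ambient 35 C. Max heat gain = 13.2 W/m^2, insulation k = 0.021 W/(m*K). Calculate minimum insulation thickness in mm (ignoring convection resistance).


dT = 35 - (-10) = 45 K
thickness = k * dT / q_max * 1000
thickness = 0.021 * 45 / 13.2 * 1000
thickness = 71.6 mm

71.6


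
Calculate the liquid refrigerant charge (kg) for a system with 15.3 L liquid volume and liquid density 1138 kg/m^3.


Charge = V * rho / 1000
Charge = 15.3 * 1138 / 1000
Charge = 17.41 kg

17.41


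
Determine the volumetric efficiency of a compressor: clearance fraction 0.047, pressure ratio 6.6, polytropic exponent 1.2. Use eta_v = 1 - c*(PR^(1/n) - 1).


PR^(1/n) = 6.6^(1/1.2) = 4.81895954
eta_v = 1 - 0.047 * (4.81895954 - 1)
eta_v = 0.8205

0.8205


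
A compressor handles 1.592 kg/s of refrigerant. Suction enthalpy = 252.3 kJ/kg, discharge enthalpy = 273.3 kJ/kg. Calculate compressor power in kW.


dh = 273.3 - 252.3 = 21.0 kJ/kg
W = m_dot * dh = 1.592 * 21.0 = 33.43 kW

33.43


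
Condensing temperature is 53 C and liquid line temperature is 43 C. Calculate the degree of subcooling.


Subcooling = T_cond - T_liquid
Subcooling = 53 - 43
Subcooling = 10 K

10


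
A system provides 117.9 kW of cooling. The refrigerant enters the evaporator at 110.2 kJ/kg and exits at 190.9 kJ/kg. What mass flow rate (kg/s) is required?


dh = 190.9 - 110.2 = 80.7 kJ/kg
m_dot = Q / dh = 117.9 / 80.7 = 1.461 kg/s

1.461


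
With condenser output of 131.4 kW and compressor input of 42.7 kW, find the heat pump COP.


COP_hp = Q_cond / W
COP_hp = 131.4 / 42.7
COP_hp = 3.077

3.077


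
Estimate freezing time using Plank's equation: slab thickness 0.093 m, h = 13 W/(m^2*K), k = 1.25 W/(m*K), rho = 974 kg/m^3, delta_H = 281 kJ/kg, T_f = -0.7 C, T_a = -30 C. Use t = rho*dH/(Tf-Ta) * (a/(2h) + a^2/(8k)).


dT = -0.7 - (-30) = 29.3 K
term1 = a/(2h) = 0.093/(2*13) = 0.003576923077
term2 = a^2/(8k) = 0.093^2/(8*1.25) = 0.0008649
t = rho*dH*1000/dT * (term1 + term2)
t = 974*281*1000/29.3 * (0.003576923077 + 0.0008649)
t = 41491 s

41491


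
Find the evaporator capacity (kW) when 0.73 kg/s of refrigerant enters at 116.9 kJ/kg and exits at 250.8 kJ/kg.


dh = 250.8 - 116.9 = 133.9 kJ/kg
Q_evap = m_dot * dh = 0.73 * 133.9
Q_evap = 97.75 kW

97.75


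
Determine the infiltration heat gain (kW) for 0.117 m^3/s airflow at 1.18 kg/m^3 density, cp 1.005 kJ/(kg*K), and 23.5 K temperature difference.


Q = V_dot * rho * cp * dT
Q = 0.117 * 1.18 * 1.005 * 23.5
Q = 3.261 kW

3.261


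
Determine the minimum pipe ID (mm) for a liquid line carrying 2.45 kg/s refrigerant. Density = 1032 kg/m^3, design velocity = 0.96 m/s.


A = m_dot / (rho * v) = 2.45 / (1032 * 0.96) = 0.002472948966 m^2
d = sqrt(4*A/pi) * 1000
d = 56.1 mm

56.1


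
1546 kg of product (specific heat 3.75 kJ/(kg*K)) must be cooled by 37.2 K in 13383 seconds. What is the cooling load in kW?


Q = m * cp * dT / t
Q = 1546 * 3.75 * 37.2 / 13383
Q = 16.115 kW

16.115


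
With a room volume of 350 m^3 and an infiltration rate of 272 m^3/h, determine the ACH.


ACH = flow / volume
ACH = 272 / 350
ACH = 0.777

0.777


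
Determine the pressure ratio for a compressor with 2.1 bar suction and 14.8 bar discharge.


PR = P_high / P_low
PR = 14.8 / 2.1
PR = 7.048

7.048


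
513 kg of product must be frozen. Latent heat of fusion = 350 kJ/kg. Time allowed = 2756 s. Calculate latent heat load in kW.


Q_lat = m * h_fg / t
Q_lat = 513 * 350 / 2756
Q_lat = 65.15 kW

65.15


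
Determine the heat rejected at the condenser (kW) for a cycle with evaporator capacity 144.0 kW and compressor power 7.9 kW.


Q_cond = Q_evap + W
Q_cond = 144.0 + 7.9
Q_cond = 151.9 kW

151.9


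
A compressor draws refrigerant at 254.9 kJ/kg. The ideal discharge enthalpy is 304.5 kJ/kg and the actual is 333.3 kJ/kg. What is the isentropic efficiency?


dh_ideal = 304.5 - 254.9 = 49.6 kJ/kg
dh_actual = 333.3 - 254.9 = 78.4 kJ/kg
eta_s = dh_ideal / dh_actual = 49.6 / 78.4
eta_s = 0.6327

0.6327


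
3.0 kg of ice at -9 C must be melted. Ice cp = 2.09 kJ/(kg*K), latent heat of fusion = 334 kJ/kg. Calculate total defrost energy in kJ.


Sensible heat = cp * dT = 2.09 * 9 = 18.81 kJ/kg
Total per kg = 18.81 + 334 = 352.81 kJ/kg
Q = m * total = 3.0 * 352.81
Q = 1058.4 kJ

1058.4


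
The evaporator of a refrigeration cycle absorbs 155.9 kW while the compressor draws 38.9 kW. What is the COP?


COP = Q_evap / W
COP = 155.9 / 38.9
COP = 4.008

4.008


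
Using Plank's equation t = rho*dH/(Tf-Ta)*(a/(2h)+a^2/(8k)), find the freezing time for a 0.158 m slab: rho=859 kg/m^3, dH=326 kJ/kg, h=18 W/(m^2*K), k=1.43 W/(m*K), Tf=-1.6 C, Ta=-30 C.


dT = -1.6 - (-30) = 28.4 K
term1 = a/(2h) = 0.158/(2*18) = 0.004388888889
term2 = a^2/(8k) = 0.158^2/(8*1.43) = 0.002182167832
t = rho*dH*1000/dT * (term1 + term2)
t = 859*326*1000/28.4 * (0.004388888889 + 0.002182167832)
t = 64793 s

64793


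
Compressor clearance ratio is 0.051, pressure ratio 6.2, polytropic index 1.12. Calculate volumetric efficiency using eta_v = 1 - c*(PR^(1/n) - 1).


PR^(1/n) = 6.2^(1/1.12) = 5.09908886
eta_v = 1 - 0.051 * (5.09908886 - 1)
eta_v = 0.7909

0.7909


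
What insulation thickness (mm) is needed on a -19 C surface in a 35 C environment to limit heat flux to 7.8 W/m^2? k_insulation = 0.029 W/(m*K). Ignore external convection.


dT = 35 - (-19) = 54 K
thickness = k * dT / q_max * 1000
thickness = 0.029 * 54 / 7.8 * 1000
thickness = 200.8 mm

200.8


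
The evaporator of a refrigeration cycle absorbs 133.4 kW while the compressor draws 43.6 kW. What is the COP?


COP = Q_evap / W
COP = 133.4 / 43.6
COP = 3.06

3.06


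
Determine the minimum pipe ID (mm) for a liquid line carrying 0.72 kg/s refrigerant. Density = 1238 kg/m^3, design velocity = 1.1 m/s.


A = m_dot / (rho * v) = 0.72 / (1238 * 1.1) = 0.0005287119988 m^2
d = sqrt(4*A/pi) * 1000
d = 25.9 mm

25.9


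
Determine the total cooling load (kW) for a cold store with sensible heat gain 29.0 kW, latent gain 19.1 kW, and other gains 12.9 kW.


Q_total = Q_s + Q_l + Q_misc
Q_total = 29.0 + 19.1 + 12.9
Q_total = 61.0 kW

61.0


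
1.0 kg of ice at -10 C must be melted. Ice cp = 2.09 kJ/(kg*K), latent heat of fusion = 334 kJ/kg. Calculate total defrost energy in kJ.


Sensible heat = cp * dT = 2.09 * 10 = 20.9 kJ/kg
Total per kg = 20.9 + 334 = 354.9 kJ/kg
Q = m * total = 1.0 * 354.9
Q = 354.9 kJ

354.9


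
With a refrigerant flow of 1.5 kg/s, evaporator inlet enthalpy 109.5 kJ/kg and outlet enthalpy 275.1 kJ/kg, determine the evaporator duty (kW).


dh = 275.1 - 109.5 = 165.6 kJ/kg
Q_evap = m_dot * dh = 1.5 * 165.6
Q_evap = 248.4 kW

248.4


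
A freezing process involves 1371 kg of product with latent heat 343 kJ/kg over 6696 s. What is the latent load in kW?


Q_lat = m * h_fg / t
Q_lat = 1371 * 343 / 6696
Q_lat = 70.23 kW

70.23


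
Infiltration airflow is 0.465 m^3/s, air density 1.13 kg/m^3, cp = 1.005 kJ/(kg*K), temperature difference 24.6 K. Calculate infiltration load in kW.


Q = V_dot * rho * cp * dT
Q = 0.465 * 1.13 * 1.005 * 24.6
Q = 12.991 kW

12.991


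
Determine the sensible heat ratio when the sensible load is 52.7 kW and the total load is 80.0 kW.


SHR = Q_sensible / Q_total
SHR = 52.7 / 80.0
SHR = 0.659

0.659


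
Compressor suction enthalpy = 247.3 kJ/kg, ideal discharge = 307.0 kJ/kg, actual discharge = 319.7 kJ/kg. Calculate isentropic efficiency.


dh_ideal = 307.0 - 247.3 = 59.7 kJ/kg
dh_actual = 319.7 - 247.3 = 72.4 kJ/kg
eta_s = dh_ideal / dh_actual = 59.7 / 72.4
eta_s = 0.8246

0.8246


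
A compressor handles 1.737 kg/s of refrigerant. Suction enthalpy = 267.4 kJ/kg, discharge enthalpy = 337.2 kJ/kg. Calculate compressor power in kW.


dh = 337.2 - 267.4 = 69.8 kJ/kg
W = m_dot * dh = 1.737 * 69.8 = 121.24 kW

121.24


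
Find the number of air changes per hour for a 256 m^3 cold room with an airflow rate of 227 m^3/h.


ACH = flow / volume
ACH = 227 / 256
ACH = 0.887

0.887


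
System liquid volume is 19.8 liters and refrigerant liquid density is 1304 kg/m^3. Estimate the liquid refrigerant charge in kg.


Charge = V * rho / 1000
Charge = 19.8 * 1304 / 1000
Charge = 25.82 kg

25.82


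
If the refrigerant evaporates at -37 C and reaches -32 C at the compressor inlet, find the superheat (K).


Superheat = T_suction - T_evap
Superheat = -32 - (-37)
Superheat = 5 K

5


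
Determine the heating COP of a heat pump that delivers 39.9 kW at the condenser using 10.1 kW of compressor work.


COP_hp = Q_cond / W
COP_hp = 39.9 / 10.1
COP_hp = 3.95

3.95


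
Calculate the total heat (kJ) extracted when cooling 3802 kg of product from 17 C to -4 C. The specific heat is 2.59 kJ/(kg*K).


dT = 17 - (-4) = 21 K
Q = m * cp * dT = 3802 * 2.59 * 21
Q = 206791 kJ

206791


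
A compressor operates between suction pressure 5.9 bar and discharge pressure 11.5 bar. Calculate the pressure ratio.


PR = P_high / P_low
PR = 11.5 / 5.9
PR = 1.949

1.949


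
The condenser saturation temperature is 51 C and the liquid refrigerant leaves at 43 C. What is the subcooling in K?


Subcooling = T_cond - T_liquid
Subcooling = 51 - 43
Subcooling = 8 K

8


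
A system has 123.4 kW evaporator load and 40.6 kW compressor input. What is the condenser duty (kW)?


Q_cond = Q_evap + W
Q_cond = 123.4 + 40.6
Q_cond = 164.0 kW

164.0


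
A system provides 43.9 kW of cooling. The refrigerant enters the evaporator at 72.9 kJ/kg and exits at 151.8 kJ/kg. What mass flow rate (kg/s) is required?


dh = 151.8 - 72.9 = 78.9 kJ/kg
m_dot = Q / dh = 43.9 / 78.9 = 0.5564 kg/s

0.5564


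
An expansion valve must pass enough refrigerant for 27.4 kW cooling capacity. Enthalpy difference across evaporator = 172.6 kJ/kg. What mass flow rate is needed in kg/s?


m_dot = Q / dh
m_dot = 27.4 / 172.6
m_dot = 0.1587 kg/s

0.1587


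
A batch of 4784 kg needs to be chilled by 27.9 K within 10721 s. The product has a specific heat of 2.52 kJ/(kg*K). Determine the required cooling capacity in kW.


Q = m * cp * dT / t
Q = 4784 * 2.52 * 27.9 / 10721
Q = 31.373 kW

31.373


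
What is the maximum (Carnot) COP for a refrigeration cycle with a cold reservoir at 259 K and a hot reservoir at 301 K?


dT = 301 - 259 = 42 K
COP_carnot = T_cold / dT = 259 / 42
COP_carnot = 6.167

6.167


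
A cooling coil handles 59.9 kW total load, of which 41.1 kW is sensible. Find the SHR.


SHR = Q_sensible / Q_total
SHR = 41.1 / 59.9
SHR = 0.686

0.686


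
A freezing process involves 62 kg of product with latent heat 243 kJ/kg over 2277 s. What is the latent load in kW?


Q_lat = m * h_fg / t
Q_lat = 62 * 243 / 2277
Q_lat = 6.62 kW

6.62


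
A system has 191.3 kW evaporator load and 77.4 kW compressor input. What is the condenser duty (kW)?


Q_cond = Q_evap + W
Q_cond = 191.3 + 77.4
Q_cond = 268.7 kW

268.7


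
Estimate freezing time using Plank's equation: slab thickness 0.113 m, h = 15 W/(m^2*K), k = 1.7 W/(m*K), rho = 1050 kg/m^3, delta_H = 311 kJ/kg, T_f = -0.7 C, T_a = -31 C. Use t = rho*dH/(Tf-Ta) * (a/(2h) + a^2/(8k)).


dT = -0.7 - (-31) = 30.3 K
term1 = a/(2h) = 0.113/(2*15) = 0.003766666667
term2 = a^2/(8k) = 0.113^2/(8*1.7) = 0.0009388970588
t = rho*dH*1000/dT * (term1 + term2)
t = 1050*311*1000/30.3 * (0.003766666667 + 0.0009388970588)
t = 50713 s

50713


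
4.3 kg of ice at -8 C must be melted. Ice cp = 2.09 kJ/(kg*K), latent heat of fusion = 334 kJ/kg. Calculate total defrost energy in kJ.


Sensible heat = cp * dT = 2.09 * 8 = 16.72 kJ/kg
Total per kg = 16.72 + 334 = 350.72 kJ/kg
Q = m * total = 4.3 * 350.72
Q = 1508.1 kJ

1508.1


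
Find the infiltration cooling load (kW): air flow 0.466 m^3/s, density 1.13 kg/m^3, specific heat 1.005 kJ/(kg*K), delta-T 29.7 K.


Q = V_dot * rho * cp * dT
Q = 0.466 * 1.13 * 1.005 * 29.7
Q = 15.718 kW

15.718


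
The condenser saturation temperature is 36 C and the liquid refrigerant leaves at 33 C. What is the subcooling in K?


Subcooling = T_cond - T_liquid
Subcooling = 36 - 33
Subcooling = 3 K

3


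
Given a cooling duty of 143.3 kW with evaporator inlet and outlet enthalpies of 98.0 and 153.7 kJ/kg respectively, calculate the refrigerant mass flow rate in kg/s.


dh = 153.7 - 98.0 = 55.7 kJ/kg
m_dot = Q / dh = 143.3 / 55.7 = 2.5727 kg/s

2.5727


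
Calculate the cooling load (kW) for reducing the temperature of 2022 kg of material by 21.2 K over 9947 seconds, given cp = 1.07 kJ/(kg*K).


Q = m * cp * dT / t
Q = 2022 * 1.07 * 21.2 / 9947
Q = 4.611 kW

4.611


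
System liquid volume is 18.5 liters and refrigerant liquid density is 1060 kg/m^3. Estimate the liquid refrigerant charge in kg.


Charge = V * rho / 1000
Charge = 18.5 * 1060 / 1000
Charge = 19.61 kg

19.61


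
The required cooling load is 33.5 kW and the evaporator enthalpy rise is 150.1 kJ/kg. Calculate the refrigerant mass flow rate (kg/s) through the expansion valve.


m_dot = Q / dh
m_dot = 33.5 / 150.1
m_dot = 0.2232 kg/s

0.2232


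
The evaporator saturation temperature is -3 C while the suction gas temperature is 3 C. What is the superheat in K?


Superheat = T_suction - T_evap
Superheat = 3 - (-3)
Superheat = 6 K

6


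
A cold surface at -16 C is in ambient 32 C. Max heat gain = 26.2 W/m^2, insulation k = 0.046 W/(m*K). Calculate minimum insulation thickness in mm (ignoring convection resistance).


dT = 32 - (-16) = 48 K
thickness = k * dT / q_max * 1000
thickness = 0.046 * 48 / 26.2 * 1000
thickness = 84.3 mm

84.3


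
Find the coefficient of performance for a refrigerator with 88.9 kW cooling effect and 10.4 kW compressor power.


COP = Q_evap / W
COP = 88.9 / 10.4
COP = 8.548

8.548


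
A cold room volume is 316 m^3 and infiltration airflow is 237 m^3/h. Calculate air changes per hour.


ACH = flow / volume
ACH = 237 / 316
ACH = 0.75

0.75


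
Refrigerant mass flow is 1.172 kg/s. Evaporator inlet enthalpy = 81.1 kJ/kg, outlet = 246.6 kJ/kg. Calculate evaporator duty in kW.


dh = 246.6 - 81.1 = 165.5 kJ/kg
Q_evap = m_dot * dh = 1.172 * 165.5
Q_evap = 193.97 kW

193.97


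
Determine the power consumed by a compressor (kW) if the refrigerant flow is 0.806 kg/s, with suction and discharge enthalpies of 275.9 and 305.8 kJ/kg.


dh = 305.8 - 275.9 = 29.9 kJ/kg
W = m_dot * dh = 0.806 * 29.9 = 24.1 kW

24.1


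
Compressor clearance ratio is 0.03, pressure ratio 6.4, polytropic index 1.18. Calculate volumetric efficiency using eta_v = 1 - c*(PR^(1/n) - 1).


PR^(1/n) = 6.4^(1/1.18) = 4.82173533
eta_v = 1 - 0.03 * (4.82173533 - 1)
eta_v = 0.8853

0.8853


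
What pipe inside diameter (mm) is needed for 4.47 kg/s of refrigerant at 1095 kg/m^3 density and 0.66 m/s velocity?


A = m_dot / (rho * v) = 4.47 / (1095 * 0.66) = 0.006185139062 m^2
d = sqrt(4*A/pi) * 1000
d = 88.7 mm

88.7
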